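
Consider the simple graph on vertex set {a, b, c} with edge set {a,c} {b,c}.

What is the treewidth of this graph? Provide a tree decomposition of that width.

Every bag has size at most 2, so the width is 2 − 1 = 1 and tw(G) ≤ 1. Any graph with an edge has treewidth ≥ 1, and G has the edge c–b. Combining the bounds, tw(G) = 1.

Treewidth 1.
One such decomposition:
Bags: B1 = {b, c}  B2 = {a, c}
Tree: B1–B2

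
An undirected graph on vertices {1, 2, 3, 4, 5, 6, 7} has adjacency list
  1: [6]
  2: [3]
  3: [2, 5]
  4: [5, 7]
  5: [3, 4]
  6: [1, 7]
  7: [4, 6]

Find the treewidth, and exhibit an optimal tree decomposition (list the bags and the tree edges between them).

Treewidth 1.
One such decomposition:
Bags: B1 = {1, 6}  B2 = {6, 7}  B3 = {4, 7}  B4 = {4, 5}  B5 = {3, 5}  B6 = {2, 3}
Tree: B1–B2, B2–B3, B3–B4, B4–B5, B5–B6

The largest bag has 2 vertices, giving width 1; this decomposition certifies tw(G) ≤ 1. G has an edge, so its treewidth is at least 1. The upper and lower bounds meet at 1, so that is the treewidth.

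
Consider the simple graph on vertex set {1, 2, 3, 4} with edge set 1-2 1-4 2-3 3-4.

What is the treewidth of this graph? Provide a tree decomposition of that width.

Every bag has size at most 3, so the width is 3 − 1 = 2 and tw(G) ≤ 2. For the lower bound, G contains the cycle 2–1–4–3–2, so G is not a forest; only forests have treewidth ≤ 1, hence tw(G) ≥ 2. The upper and lower bounds meet at 2, so that is the treewidth.

Treewidth 2.
One such decomposition:
Bags: B1 = {1, 2, 4}  B2 = {2, 3, 4}
Tree: B1–B2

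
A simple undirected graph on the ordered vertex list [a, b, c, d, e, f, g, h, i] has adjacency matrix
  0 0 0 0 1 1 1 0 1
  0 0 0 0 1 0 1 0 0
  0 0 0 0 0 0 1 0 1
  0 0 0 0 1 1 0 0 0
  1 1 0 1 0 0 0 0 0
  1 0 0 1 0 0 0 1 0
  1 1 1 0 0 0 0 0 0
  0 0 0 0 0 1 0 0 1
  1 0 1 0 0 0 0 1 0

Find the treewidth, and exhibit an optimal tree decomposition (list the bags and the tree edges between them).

Each bag holds 4 vertices, so the decomposition has width 3, which upper-bounds the treewidth. For the lower bound: the 4 vertex sets {d,f,h}, {e}, {a}, {b,c,g,i} are disjoint, each induces a connected subgraph, and every pair is joined by at least one edge of G. Contracting each set to a single vertex therefore yields K_{4} as a minor, and since treewidth is minor-monotone, tw(G) ≥ tw(K_{4}) = 3. Hence tw(G) = 3 exactly.

Treewidth 3.
One such decomposition:
Bags: B1 = {d, e, f, h}  B2 = {a, e, f, h}  B3 = {a, e, h, i}  B4 = {a, b, e, i}  B5 = {a, b, g, i}  B6 = {b, c, g, i}
Tree: B1–B2, B2–B3, B3–B4, B4–B5, B5–B6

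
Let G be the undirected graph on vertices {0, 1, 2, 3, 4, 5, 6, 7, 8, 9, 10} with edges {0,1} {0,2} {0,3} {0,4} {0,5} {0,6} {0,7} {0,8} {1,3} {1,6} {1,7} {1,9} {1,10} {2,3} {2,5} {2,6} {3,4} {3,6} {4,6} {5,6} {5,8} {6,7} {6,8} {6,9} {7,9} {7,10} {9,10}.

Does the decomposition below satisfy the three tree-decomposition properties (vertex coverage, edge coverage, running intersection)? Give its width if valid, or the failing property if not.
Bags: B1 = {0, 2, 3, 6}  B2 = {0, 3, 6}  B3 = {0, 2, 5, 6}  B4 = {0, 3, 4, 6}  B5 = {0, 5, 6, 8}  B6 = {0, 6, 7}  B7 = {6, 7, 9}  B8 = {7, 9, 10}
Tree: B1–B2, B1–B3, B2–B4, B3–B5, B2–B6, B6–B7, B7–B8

A tree decomposition must satisfy three properties: every vertex lies in some bag; for every edge, both endpoints lie together in some bag; and for every vertex, the bags containing it form a connected subtree. Here vertex 1 appears in no bag, so the decomposition is invalid.

No — vertex 1 appears in no bag.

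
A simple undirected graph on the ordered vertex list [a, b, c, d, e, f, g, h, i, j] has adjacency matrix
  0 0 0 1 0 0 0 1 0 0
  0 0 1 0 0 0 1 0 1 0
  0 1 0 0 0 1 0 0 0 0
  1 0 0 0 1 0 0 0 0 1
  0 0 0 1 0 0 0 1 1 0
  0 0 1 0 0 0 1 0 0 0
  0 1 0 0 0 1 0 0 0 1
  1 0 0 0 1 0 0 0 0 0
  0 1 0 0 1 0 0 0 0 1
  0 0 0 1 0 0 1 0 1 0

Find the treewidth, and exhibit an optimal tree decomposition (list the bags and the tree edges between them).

The largest bag has 3 vertices, giving width 2; this decomposition certifies tw(G) ≤ 2. The edges c–f–g–b–c form a cycle, so G is not a tree and its treewidth is at least 2. Combining the bounds, tw(G) = 2.

Treewidth 2.
One optimal decomposition is:
Bags: B1 = {b, c, f}  B2 = {b, f, g}  B3 = {b, g, i}  B4 = {g, i, j}  B5 = {e, i, j}  B6 = {d, e, j}  B7 = {d, e, h}  B8 = {a, d, h}
Tree: B1–B2, B2–B3, B3–B4, B4–B5, B5–B6, B6–B7, B7–B8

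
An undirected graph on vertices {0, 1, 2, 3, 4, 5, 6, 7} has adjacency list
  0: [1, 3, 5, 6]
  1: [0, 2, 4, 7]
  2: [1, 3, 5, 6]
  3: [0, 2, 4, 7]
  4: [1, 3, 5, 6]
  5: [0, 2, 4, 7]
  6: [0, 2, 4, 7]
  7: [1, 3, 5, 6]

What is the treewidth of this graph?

4

A width-4 tree decomposition is:
Bags: B1 = {1, 3, 5, 6, 7}  B2 = {1, 2, 3, 5, 6}  B3 = {0, 1, 3, 5, 6}  B4 = {1, 3, 4, 5, 6}
Tree: B1–B2, B2–B3, B3–B4
Each bag holds 5 vertices, so the decomposition has width 4, which upper-bounds the treewidth. For the lower bound: the 5 vertex sets {3,7}, {2,6}, {0,1}, {5}, {4} are disjoint, each induces a connected subgraph, and every pair is joined by at least one edge of G. Contracting each set to a single vertex therefore yields K_{5} as a minor, and since treewidth is minor-monotone, tw(G) ≥ tw(K_{5}) = 4. The upper and lower bounds meet at 4, so that is the treewidth.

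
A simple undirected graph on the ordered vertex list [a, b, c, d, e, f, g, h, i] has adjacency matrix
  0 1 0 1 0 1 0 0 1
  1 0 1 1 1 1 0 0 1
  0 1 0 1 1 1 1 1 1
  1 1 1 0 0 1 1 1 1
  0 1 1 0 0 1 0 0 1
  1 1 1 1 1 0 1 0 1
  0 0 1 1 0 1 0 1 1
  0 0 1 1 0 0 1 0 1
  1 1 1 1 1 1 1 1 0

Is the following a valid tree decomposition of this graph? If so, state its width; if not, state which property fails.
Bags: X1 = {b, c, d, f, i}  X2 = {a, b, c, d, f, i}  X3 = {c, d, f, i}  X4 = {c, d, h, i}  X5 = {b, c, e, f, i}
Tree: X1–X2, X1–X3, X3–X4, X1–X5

A tree decomposition must satisfy three properties: every vertex lies in some bag; for every edge, both endpoints lie together in some bag; and for every vertex, the bags containing it form a connected subtree. Here vertex g appears in no bag, so the decomposition is invalid.

No — vertex g appears in no bag.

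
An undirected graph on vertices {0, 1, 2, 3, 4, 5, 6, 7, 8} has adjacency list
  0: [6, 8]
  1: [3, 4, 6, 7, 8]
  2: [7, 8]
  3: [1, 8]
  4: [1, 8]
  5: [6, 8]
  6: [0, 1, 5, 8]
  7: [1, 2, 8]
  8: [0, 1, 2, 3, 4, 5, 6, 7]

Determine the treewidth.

2

A width-2 tree decomposition is:
Bags: B1 = {1, 6, 8}  B2 = {1, 4, 8}  B3 = {5, 6, 8}  B4 = {1, 7, 8}  B5 = {1, 3, 8}  B6 = {0, 6, 8}  B7 = {2, 7, 8}
Tree: B1–B2, B1–B3, B1–B4, B4–B5, B3–B6, B4–B7
Each bag holds 3 vertices, so the decomposition has width 2, which upper-bounds the treewidth. On the other hand G contains the 3-clique {0, 6, 8}. A clique must lie in a single bag of any decomposition, so no decomposition can have width below 2. The upper and lower bounds meet at 2, so that is the treewidth.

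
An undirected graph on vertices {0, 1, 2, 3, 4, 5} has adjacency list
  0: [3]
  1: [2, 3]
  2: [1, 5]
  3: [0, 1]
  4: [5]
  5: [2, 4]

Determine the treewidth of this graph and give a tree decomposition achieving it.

Every bag has size at most 2, so the width is 2 − 1 = 1 and tw(G) ≤ 1. Any graph with an edge has treewidth ≥ 1, and G has the edge 0–3. The upper and lower bounds meet at 1, so that is the treewidth.

Treewidth 1.
One optimal decomposition is:
Bags: B1 = {0, 3}  B2 = {1, 3}  B3 = {1, 2}  B4 = {2, 5}  B5 = {4, 5}
Tree: B1–B2, B2–B3, B3–B4, B4–B5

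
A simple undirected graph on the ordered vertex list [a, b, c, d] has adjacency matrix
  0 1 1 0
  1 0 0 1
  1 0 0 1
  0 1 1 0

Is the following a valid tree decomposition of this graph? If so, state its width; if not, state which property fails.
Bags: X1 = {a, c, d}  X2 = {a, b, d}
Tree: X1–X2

Vertex coverage: the bags together contain {a, b, c, d}, the full vertex set. Edge coverage: each edge of G has both endpoints in at least one bag. Running intersection: for every vertex, the bags containing it form a connected subtree. All three properties hold, so this is a valid tree decomposition of width max|bag| − 1 = 2, and hence tw(G) ≤ 2.

Yes; width 2.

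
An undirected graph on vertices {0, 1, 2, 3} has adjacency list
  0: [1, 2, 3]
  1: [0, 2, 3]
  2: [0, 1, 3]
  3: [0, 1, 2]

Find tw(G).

A width-3 tree decomposition is:
Bags: B1 = {0, 1, 2, 3}
Tree: (single bag)
With just one bag of size 4, the width is 4 − 1 = 3, so tw(G) ≤ 3. Conversely, {0, 1, 2, 3} is a clique of size 4, and the vertices of any clique must share a bag in every tree decomposition; so some bag has ≥ 4 vertices and tw(G) ≥ 3. Therefore the treewidth is 3.

3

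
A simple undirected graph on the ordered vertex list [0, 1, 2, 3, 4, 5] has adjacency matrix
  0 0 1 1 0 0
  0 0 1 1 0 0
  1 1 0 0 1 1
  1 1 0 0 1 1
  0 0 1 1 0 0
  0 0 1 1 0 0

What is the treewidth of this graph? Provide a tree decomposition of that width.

Each bag holds 3 vertices, so the decomposition has width 2, which upper-bounds the treewidth. The edges 3–1–2–4–3 form a cycle, so G is not a tree and its treewidth is at least 2. Combining the bounds, tw(G) = 2.

Treewidth 2.
Bags: B1 = {1, 2, 3}  B2 = {2, 3, 4}  B3 = {0, 2, 3}  B4 = {2, 3, 5}
Tree: B1–B2, B2–B3, B3–B4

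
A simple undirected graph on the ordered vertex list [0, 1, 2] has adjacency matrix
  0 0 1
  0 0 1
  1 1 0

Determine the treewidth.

1

A width-1 tree decomposition is:
Bags: B1 = {1, 2}  B2 = {0, 2}
Tree: B1–B2
Each bag holds 2 vertices, so the decomposition has width 1, which upper-bounds the treewidth. Since G has at least one edge (e.g. 2–1), it is not an edgeless graph, so tw(G) ≥ 1. Hence tw(G) = 1 exactly.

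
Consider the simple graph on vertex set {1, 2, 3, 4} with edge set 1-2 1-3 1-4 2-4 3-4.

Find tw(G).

2

A width-2 tree decomposition is:
Bags: B1 = {1, 3, 4}  B2 = {1, 2, 4}
Tree: B1–B2
Each bag holds 3 vertices, so the decomposition has width 2, which upper-bounds the treewidth. Conversely, {1, 2, 4} is a clique of size 3, and the vertices of any clique must share a bag in every tree decomposition; so some bag has ≥ 3 vertices and tw(G) ≥ 2. Therefore the treewidth is 2.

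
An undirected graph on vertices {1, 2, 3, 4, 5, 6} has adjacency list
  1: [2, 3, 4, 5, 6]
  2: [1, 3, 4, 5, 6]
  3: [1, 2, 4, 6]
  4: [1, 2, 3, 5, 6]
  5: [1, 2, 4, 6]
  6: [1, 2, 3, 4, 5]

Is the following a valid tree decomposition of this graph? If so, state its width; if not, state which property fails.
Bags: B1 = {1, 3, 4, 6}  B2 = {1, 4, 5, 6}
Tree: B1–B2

A tree decomposition must satisfy three properties: every vertex lies in some bag; for every edge, both endpoints lie together in some bag; and for every vertex, the bags containing it form a connected subtree. Here vertex 2 appears in no bag, so the decomposition is invalid.

No — vertex 2 appears in no bag.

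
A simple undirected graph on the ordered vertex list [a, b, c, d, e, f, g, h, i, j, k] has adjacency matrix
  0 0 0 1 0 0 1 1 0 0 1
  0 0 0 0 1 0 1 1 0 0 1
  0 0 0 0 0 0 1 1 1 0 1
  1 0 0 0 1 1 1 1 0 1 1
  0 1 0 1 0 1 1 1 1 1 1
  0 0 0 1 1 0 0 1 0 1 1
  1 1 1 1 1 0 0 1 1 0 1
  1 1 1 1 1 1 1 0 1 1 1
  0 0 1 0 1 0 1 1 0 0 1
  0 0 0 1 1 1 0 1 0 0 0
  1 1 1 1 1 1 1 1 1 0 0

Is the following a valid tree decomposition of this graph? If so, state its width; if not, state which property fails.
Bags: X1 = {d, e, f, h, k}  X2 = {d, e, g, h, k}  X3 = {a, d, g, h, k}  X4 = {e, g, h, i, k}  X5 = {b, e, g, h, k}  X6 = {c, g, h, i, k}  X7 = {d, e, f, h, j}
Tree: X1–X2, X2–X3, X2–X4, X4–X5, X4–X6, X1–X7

Vertex coverage: the bags together contain {a, b, c, d, e, f, g, h, i, j, k}, the full vertex set. Edge coverage: each edge of G has both endpoints in at least one bag. Running intersection: for every vertex, the bags containing it form a connected subtree. All three properties hold, so this is a valid tree decomposition of width max|bag| − 1 = 4, and hence tw(G) ≤ 4.

Yes; width 4.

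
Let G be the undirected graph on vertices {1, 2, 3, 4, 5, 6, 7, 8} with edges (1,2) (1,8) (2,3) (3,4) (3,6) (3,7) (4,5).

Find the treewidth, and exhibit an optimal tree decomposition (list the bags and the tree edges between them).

The largest bag has 2 vertices, giving width 1; this decomposition certifies tw(G) ≤ 1. Since G has at least one edge (e.g. 2–1), it is not an edgeless graph, so tw(G) ≥ 1. Combining the bounds, tw(G) = 1.

Treewidth 1.
One optimal decomposition is:
Bags: B1 = {1, 2}  B2 = {1, 8}  B3 = {2, 3}  B4 = {3, 4}  B5 = {4, 5}  B6 = {3, 6}  B7 = {3, 7}
Tree: B1–B2, B1–B3, B3–B4, B4–B5, B3–B6, B3–B7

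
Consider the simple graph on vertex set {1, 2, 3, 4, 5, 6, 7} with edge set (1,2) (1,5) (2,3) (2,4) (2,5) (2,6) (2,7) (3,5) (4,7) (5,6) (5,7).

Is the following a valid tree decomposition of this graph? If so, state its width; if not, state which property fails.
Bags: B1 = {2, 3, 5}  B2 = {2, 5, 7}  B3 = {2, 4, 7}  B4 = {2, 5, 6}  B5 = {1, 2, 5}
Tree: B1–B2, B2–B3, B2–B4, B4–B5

Yes; width 2.

Checking the three conditions: (i) the bags cover all of {1, 2, 3, 4, 5, 6, 7}; (ii) for each edge, some bag contains both endpoints; (iii) the bags containing any fixed vertex form a subtree. All hold, so the decomposition is valid with width 3 − 1 = 2.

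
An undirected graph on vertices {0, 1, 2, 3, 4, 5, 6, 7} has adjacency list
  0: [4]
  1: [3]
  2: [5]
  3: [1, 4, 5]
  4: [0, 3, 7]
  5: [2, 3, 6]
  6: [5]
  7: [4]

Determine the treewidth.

A width-1 tree decomposition is:
Bags: B1 = {0, 4}  B2 = {4, 7}  B3 = {3, 4}  B4 = {3, 5}  B5 = {1, 3}  B6 = {5, 6}  B7 = {2, 5}
Tree: B1–B2, B1–B3, B3–B4, B3–B5, B4–B6, B4–B7
The largest bag has 2 vertices, giving width 1; this decomposition certifies tw(G) ≤ 1. Since G has at least one edge (e.g. 4–0), it is not an edgeless graph, so tw(G) ≥ 1. The upper and lower bounds meet at 1, so that is the treewidth.

1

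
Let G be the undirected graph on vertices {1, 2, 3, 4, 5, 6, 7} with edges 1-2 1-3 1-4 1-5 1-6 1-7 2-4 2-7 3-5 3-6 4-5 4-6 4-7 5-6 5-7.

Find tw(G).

A width-3 tree decomposition is:
Bags: B1 = {1, 3, 5, 6}  B2 = {1, 4, 5, 6}  B3 = {1, 4, 5, 7}  B4 = {1, 2, 4, 7}
Tree: B1–B2, B2–B3, B3–B4
Each bag holds 4 vertices, so the decomposition has width 3, which upper-bounds the treewidth. Conversely, {1, 3, 5, 6} is a clique of size 4, and the vertices of any clique must share a bag in every tree decomposition; so some bag has ≥ 4 vertices and tw(G) ≥ 3. Combining the bounds, tw(G) = 3.

3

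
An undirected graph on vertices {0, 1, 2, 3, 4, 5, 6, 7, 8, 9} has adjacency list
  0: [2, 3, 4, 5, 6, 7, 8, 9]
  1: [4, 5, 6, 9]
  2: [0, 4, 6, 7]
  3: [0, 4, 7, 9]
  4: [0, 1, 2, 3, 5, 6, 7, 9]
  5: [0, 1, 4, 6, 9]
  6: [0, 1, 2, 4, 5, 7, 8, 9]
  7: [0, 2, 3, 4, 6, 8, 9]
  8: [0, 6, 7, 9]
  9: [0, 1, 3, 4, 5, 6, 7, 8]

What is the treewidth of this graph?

4

A width-4 tree decomposition is:
Bags: B1 = {0, 4, 6, 7, 9}  B2 = {0, 2, 4, 6, 7}  B3 = {0, 3, 4, 7, 9}  B4 = {0, 6, 7, 8, 9}  B5 = {0, 4, 5, 6, 9}  B6 = {1, 4, 5, 6, 9}
Tree: B1–B2, B1–B3, B1–B4, B1–B5, B5–B6
Every bag has size at most 5, so the width is 5 − 1 = 4 and tw(G) ≤ 4. On the other hand G contains the 5-clique {0, 6, 7, 8, 9}. A clique must lie in a single bag of any decomposition, so no decomposition can have width below 4. Hence tw(G) = 4 exactly.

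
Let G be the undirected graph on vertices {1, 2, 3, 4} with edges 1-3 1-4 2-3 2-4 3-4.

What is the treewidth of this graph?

2

A width-2 tree decomposition is:
Bags: B1 = {2, 3, 4}  B2 = {1, 3, 4}
Tree: B1–B2
The largest bag has 3 vertices, giving width 2; this decomposition certifies tw(G) ≤ 2. Conversely, {1, 3, 4} is a clique of size 3, and the vertices of any clique must share a bag in every tree decomposition; so some bag has ≥ 3 vertices and tw(G) ≥ 2. Combining the bounds, tw(G) = 2.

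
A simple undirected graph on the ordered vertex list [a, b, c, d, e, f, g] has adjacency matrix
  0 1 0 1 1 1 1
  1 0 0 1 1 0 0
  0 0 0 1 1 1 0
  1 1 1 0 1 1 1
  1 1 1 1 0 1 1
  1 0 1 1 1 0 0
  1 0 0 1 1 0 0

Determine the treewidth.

A width-3 tree decomposition is:
Bags: B1 = {a, d, e, g}  B2 = {a, d, e, f}  B3 = {a, b, d, e}  B4 = {c, d, e, f}
Tree: B1–B2, B2–B3, B2–B4
Every bag has size at most 4, so the width is 4 − 1 = 3 and tw(G) ≤ 3. Conversely, {c, d, e, f} is a clique of size 4, and the vertices of any clique must share a bag in every tree decomposition; so some bag has ≥ 4 vertices and tw(G) ≥ 3. The upper and lower bounds meet at 3, so that is the treewidth.

3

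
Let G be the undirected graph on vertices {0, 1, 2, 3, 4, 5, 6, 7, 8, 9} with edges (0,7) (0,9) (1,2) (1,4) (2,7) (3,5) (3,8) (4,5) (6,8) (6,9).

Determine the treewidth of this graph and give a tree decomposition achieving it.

Treewidth 2.
Bags: B1 = {3, 4, 5}  B2 = {3, 4, 8}  B3 = {4, 6, 8}  B4 = {4, 6, 9}  B5 = {0, 4, 9}  B6 = {0, 4, 7}  B7 = {2, 4, 7}  B8 = {1, 2, 4}
Tree: B1–B2, B2–B3, B3–B4, B4–B5, B5–B6, B6–B7, B7–B8

The largest bag has 3 vertices, giving width 2; this decomposition certifies tw(G) ≤ 2. For the lower bound, G contains the cycle 4–5–3–8–6–9–0–7–2–1–4, so G is not a forest; only forests have treewidth ≤ 1, hence tw(G) ≥ 2. Combining the bounds, tw(G) = 2.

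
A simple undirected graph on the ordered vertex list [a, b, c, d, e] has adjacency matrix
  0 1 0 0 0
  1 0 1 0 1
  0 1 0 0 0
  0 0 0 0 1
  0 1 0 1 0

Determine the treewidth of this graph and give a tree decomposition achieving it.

Every bag has size at most 2, so the width is 2 − 1 = 1 and tw(G) ≤ 1. Since G has at least one edge (e.g. b–a), it is not an edgeless graph, so tw(G) ≥ 1. Therefore the treewidth is 1.

Treewidth 1.
Bags: B1 = {a, b}  B2 = {b, e}  B3 = {d, e}  B4 = {b, c}
Tree: B1–B2, B2–B3, B1–B4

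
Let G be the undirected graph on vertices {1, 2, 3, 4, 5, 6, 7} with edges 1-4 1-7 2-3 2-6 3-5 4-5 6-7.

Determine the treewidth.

2

A width-2 tree decomposition is:
Bags: B1 = {3, 4, 5}  B2 = {1, 3, 4}  B3 = {1, 3, 7}  B4 = {3, 6, 7}  B5 = {2, 3, 6}
Tree: B1–B2, B2–B3, B3–B4, B4–B5
The largest bag has 3 vertices, giving width 2; this decomposition certifies tw(G) ≤ 2. Since 3–5–4–1–7–6–2–3 is a cycle in G, G is not acyclic. Forests are exactly the graphs of treewidth ≤ 1, so tw(G) ≥ 2. The upper and lower bounds meet at 2, so that is the treewidth.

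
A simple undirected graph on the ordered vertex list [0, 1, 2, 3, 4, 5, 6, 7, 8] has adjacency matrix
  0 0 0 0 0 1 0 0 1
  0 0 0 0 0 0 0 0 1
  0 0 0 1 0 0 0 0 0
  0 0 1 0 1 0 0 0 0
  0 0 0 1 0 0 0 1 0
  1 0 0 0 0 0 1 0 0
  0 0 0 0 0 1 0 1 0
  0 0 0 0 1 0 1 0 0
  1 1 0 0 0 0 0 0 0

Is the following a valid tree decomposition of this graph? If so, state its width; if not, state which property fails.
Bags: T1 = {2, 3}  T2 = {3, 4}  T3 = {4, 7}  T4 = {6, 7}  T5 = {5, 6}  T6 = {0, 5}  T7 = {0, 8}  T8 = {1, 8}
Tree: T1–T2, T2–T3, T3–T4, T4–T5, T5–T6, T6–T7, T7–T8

Yes; width 1.

Every vertex of G appears in some bag (union = {0, 1, 2, 3, 4, 5, 6, 7, 8}); every edge is covered by a bag; and for each vertex v the set of bags containing v is connected in the bag tree. The decomposition is therefore valid. The largest bag has 2 vertices, so the width is 1.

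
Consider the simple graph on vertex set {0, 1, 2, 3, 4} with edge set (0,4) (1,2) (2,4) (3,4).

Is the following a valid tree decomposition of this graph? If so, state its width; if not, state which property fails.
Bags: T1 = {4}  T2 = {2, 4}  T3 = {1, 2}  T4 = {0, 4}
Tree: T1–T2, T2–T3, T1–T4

No — vertex 3 appears in no bag.

A tree decomposition must satisfy three properties: every vertex lies in some bag; for every edge, both endpoints lie together in some bag; and for every vertex, the bags containing it form a connected subtree. Here vertex 3 appears in no bag, so the decomposition is invalid.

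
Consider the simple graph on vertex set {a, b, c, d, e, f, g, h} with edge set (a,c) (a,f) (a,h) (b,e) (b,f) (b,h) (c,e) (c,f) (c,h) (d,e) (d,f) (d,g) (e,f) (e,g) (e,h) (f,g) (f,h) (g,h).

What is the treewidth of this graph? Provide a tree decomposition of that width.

Every bag has size at most 4, so the width is 4 − 1 = 3 and tw(G) ≤ 3. For the lower bound, the 4 vertices {d, e, f, g} are pairwise adjacent, and any tree decomposition puts a clique entirely inside one bag — forcing width ≥ 3. Hence tw(G) = 3 exactly.

Treewidth 3.
Bags: B1 = {e, f, g, h}  B2 = {c, e, f, h}  B3 = {b, e, f, h}  B4 = {d, e, f, g}  B5 = {a, c, f, h}
Tree: B1–B2, B2–B3, B1–B4, B2–B5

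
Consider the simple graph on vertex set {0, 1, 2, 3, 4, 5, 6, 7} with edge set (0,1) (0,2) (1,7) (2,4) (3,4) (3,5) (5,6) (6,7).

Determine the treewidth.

2

A width-2 tree decomposition is:
Bags: B1 = {5, 6, 7}  B2 = {1, 5, 7}  B3 = {0, 1, 5}  B4 = {0, 2, 5}  B5 = {2, 4, 5}  B6 = {3, 4, 5}
Tree: B1–B2, B2–B3, B3–B4, B4–B5, B5–B6
The largest bag has 3 vertices, giving width 2; this decomposition certifies tw(G) ≤ 2. The edges 5–6–7–1–0–2–4–3–5 form a cycle, so G is not a tree and its treewidth is at least 2. Hence tw(G) = 2 exactly.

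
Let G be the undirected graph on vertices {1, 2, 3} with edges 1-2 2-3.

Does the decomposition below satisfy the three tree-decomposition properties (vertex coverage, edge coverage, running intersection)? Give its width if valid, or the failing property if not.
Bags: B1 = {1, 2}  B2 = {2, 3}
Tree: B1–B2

Yes; width 1.

Checking the three conditions: (i) the bags cover all of {1, 2, 3}; (ii) for each edge, some bag contains both endpoints; (iii) the bags containing any fixed vertex form a subtree. All hold, so the decomposition is valid with width 2 − 1 = 1.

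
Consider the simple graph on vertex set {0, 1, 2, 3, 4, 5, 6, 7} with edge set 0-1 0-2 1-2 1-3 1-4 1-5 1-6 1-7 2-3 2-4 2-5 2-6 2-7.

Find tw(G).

2

A width-2 tree decomposition is:
Bags: B1 = {1, 2, 5}  B2 = {1, 2, 7}  B3 = {1, 2, 3}  B4 = {0, 1, 2}  B5 = {1, 2, 4}  B6 = {1, 2, 6}
Tree: B1–B2, B1–B3, B3–B4, B4–B5, B2–B6
Every bag has size at most 3, so the width is 3 − 1 = 2 and tw(G) ≤ 2. For the lower bound, the 3 vertices {0, 1, 2} are pairwise adjacent, and any tree decomposition puts a clique entirely inside one bag — forcing width ≥ 2. Combining the bounds, tw(G) = 2.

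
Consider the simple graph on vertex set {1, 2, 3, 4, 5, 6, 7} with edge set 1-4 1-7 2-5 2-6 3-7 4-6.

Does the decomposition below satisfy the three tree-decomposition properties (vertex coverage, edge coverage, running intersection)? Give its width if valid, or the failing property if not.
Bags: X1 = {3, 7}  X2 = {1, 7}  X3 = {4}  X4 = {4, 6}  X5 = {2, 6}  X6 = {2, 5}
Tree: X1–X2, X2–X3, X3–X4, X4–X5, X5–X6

No — edge (1,4) lies in no bag.

A tree decomposition must satisfy three properties: every vertex lies in some bag; for every edge, both endpoints lie together in some bag; and for every vertex, the bags containing it form a connected subtree. Here edge (1,4) lies in no bag, so the decomposition is invalid.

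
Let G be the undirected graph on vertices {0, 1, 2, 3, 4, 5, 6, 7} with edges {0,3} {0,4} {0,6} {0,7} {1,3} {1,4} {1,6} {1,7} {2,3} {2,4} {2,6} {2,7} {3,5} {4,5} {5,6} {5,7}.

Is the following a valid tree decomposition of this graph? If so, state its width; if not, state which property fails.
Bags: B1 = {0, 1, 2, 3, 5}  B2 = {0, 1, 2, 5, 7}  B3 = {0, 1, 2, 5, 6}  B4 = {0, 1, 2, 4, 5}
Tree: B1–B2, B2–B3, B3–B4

Yes; width 4.

Every vertex of G appears in some bag (union = {0, 1, 2, 3, 4, 5, 6, 7}); every edge is covered by a bag; and for each vertex v the set of bags containing v is connected in the bag tree. The decomposition is therefore valid. The largest bag has 5 vertices, so the width is 4.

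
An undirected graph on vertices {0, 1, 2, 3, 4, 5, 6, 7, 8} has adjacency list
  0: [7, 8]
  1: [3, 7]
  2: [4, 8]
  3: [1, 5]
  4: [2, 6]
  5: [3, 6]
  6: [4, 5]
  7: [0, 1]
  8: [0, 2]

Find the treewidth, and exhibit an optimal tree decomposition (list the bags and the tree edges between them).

Each bag holds 3 vertices, so the decomposition has width 2, which upper-bounds the treewidth. The edges 4–2–8–0–7–1–3–5–6–4 form a cycle, so G is not a tree and its treewidth is at least 2. Combining the bounds, tw(G) = 2.

Treewidth 2.
One such decomposition:
Bags: B1 = {2, 4, 8}  B2 = {0, 4, 8}  B3 = {0, 4, 7}  B4 = {1, 4, 7}  B5 = {1, 3, 4}  B6 = {3, 4, 5}  B7 = {4, 5, 6}
Tree: B1–B2, B2–B3, B3–B4, B4–B5, B5–B6, B6–B7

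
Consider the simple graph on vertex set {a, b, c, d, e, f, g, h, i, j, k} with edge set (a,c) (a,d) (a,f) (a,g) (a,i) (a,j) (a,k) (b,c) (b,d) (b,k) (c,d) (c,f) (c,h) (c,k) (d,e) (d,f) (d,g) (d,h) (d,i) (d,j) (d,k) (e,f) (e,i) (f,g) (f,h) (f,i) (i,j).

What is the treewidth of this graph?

A width-3 tree decomposition is:
Bags: B1 = {a, d, f, i}  B2 = {a, c, d, f}  B3 = {d, e, f, i}  B4 = {a, d, i, j}  B5 = {c, d, f, h}  B6 = {a, c, d, k}  B7 = {b, c, d, k}  B8 = {a, d, f, g}
Tree: B1–B2, B1–B3, B1–B4, B2–B5, B2–B6, B6–B7, B2–B8
The largest bag has 4 vertices, giving width 3; this decomposition certifies tw(G) ≤ 3. Conversely, {a, d, i, j} is a clique of size 4, and the vertices of any clique must share a bag in every tree decomposition; so some bag has ≥ 4 vertices and tw(G) ≥ 3. The upper and lower bounds meet at 3, so that is the treewidth.

3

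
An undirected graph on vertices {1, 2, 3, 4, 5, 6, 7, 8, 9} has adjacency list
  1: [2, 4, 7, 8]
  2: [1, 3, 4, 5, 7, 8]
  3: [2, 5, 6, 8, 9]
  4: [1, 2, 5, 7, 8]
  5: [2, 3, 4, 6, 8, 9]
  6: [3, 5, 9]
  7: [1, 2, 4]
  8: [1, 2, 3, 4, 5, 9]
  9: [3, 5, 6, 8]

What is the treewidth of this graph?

A width-3 tree decomposition is:
Bags: B1 = {2, 4, 5, 8}  B2 = {2, 3, 5, 8}  B3 = {1, 2, 4, 8}  B4 = {3, 5, 8, 9}  B5 = {1, 2, 4, 7}  B6 = {3, 5, 6, 9}
Tree: B1–B2, B1–B3, B2–B4, B3–B5, B4–B6
Each bag holds 4 vertices, so the decomposition has width 3, which upper-bounds the treewidth. For the lower bound, the 4 vertices {3, 5, 8, 9} are pairwise adjacent, and any tree decomposition puts a clique entirely inside one bag — forcing width ≥ 3. Hence tw(G) = 3 exactly.

3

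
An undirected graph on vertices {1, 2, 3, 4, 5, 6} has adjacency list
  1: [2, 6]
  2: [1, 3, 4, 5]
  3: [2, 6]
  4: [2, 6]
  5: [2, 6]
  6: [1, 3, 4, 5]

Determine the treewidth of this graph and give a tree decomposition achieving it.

Every bag has size at most 3, so the width is 3 − 1 = 2 and tw(G) ≤ 2. Since 3–2–5–6–3 is a cycle in G, G is not acyclic. Forests are exactly the graphs of treewidth ≤ 1, so tw(G) ≥ 2. Combining the bounds, tw(G) = 2.

Treewidth 2.
Bags: B1 = {2, 3, 6}  B2 = {2, 5, 6}  B3 = {1, 2, 6}  B4 = {2, 4, 6}
Tree: B1–B2, B2–B3, B3–B4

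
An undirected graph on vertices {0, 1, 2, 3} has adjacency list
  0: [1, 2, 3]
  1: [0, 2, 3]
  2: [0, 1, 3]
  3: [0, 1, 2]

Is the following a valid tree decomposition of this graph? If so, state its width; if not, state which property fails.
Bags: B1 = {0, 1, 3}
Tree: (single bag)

No — vertex 2 appears in no bag.

A tree decomposition must satisfy three properties: every vertex lies in some bag; for every edge, both endpoints lie together in some bag; and for every vertex, the bags containing it form a connected subtree. Here vertex 2 appears in no bag, so the decomposition is invalid.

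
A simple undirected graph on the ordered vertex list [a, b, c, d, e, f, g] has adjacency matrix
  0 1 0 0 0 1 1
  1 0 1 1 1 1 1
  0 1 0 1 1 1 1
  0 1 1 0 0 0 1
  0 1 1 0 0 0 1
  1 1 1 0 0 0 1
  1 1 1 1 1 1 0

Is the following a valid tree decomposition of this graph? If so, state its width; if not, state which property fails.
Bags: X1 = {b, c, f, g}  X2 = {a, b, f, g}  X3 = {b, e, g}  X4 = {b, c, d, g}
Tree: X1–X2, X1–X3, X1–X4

No — edge (c,e) lies in no bag.

A tree decomposition must satisfy three properties: every vertex lies in some bag; for every edge, both endpoints lie together in some bag; and for every vertex, the bags containing it form a connected subtree. Here edge (c,e) lies in no bag, so the decomposition is invalid.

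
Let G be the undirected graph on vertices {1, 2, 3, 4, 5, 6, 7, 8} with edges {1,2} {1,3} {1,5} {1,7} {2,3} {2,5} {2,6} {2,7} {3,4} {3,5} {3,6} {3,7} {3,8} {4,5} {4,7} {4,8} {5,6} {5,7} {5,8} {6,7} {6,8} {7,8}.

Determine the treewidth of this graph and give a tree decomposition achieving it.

Each bag holds 5 vertices, so the decomposition has width 4, which upper-bounds the treewidth. For the lower bound, the 5 vertices {3, 4, 5, 7, 8} are pairwise adjacent, and any tree decomposition puts a clique entirely inside one bag — forcing width ≥ 4. The upper and lower bounds meet at 4, so that is the treewidth.

Treewidth 4.
One optimal decomposition is:
Bags: B1 = {3, 5, 6, 7, 8}  B2 = {2, 3, 5, 6, 7}  B3 = {1, 2, 3, 5, 7}  B4 = {3, 4, 5, 7, 8}
Tree: B1–B2, B2–B3, B1–B4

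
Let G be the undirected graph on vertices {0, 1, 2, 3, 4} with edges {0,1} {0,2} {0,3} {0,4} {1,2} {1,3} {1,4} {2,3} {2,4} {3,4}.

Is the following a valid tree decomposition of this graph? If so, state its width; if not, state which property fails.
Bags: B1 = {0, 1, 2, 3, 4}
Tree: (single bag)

Every vertex of G appears in some bag (union = {0, 1, 2, 3, 4}); every edge is covered by a bag; and for each vertex v the set of bags containing v is connected in the bag tree. The decomposition is therefore valid. The largest bag has 5 vertices, so the width is 4.

Yes; width 4.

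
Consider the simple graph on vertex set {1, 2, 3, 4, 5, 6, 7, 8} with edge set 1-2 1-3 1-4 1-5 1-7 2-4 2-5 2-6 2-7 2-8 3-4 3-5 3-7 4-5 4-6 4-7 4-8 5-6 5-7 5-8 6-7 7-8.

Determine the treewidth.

4

A width-4 tree decomposition is:
Bags: B1 = {2, 4, 5, 6, 7}  B2 = {2, 4, 5, 7, 8}  B3 = {1, 2, 4, 5, 7}  B4 = {1, 3, 4, 5, 7}
Tree: B1–B2, B2–B3, B3–B4
Every bag has size at most 5, so the width is 5 − 1 = 4 and tw(G) ≤ 4. For the lower bound, the 5 vertices {2, 4, 5, 7, 8} are pairwise adjacent, and any tree decomposition puts a clique entirely inside one bag — forcing width ≥ 4. The upper and lower bounds meet at 4, so that is the treewidth.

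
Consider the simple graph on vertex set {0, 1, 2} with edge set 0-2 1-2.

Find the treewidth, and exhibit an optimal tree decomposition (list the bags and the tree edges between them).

Each bag holds 2 vertices, so the decomposition has width 1, which upper-bounds the treewidth. Since G has at least one edge (e.g. 2–1), it is not an edgeless graph, so tw(G) ≥ 1. The upper and lower bounds meet at 1, so that is the treewidth.

Treewidth 1.
One such decomposition:
Bags: B1 = {1, 2}  B2 = {0, 2}
Tree: B1–B2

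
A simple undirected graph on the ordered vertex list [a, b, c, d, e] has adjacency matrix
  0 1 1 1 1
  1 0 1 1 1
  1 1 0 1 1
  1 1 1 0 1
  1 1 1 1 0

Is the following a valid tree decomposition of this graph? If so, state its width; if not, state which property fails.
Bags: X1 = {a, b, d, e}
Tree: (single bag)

No — vertex c appears in no bag.

A tree decomposition must satisfy three properties: every vertex lies in some bag; for every edge, both endpoints lie together in some bag; and for every vertex, the bags containing it form a connected subtree. Here vertex c appears in no bag, so the decomposition is invalid.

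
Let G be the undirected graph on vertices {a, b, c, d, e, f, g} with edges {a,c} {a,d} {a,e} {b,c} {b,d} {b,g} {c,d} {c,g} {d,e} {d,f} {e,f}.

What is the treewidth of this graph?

A width-2 tree decomposition is:
Bags: B1 = {b, c, d}  B2 = {b, c, g}  B3 = {a, c, d}  B4 = {a, d, e}  B5 = {d, e, f}
Tree: B1–B2, B1–B3, B3–B4, B4–B5
Every bag has size at most 3, so the width is 3 − 1 = 2 and tw(G) ≤ 2. Conversely, {d, e, f} is a clique of size 3, and the vertices of any clique must share a bag in every tree decomposition; so some bag has ≥ 3 vertices and tw(G) ≥ 2. Therefore the treewidth is 2.

2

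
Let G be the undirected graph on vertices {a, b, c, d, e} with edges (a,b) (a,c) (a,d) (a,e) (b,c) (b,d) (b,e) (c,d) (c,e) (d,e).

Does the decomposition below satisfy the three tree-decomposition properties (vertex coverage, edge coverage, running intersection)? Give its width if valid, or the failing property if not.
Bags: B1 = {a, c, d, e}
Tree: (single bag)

No — vertex b appears in no bag.

A tree decomposition must satisfy three properties: every vertex lies in some bag; for every edge, both endpoints lie together in some bag; and for every vertex, the bags containing it form a connected subtree. Here vertex b appears in no bag, so the decomposition is invalid.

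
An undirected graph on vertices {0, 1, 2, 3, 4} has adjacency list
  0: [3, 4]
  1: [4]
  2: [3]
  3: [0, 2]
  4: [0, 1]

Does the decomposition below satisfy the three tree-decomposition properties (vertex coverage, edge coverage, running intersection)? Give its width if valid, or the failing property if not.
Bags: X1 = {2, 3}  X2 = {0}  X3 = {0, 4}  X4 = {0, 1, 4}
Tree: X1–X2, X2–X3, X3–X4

A tree decomposition must satisfy three properties: every vertex lies in some bag; for every edge, both endpoints lie together in some bag; and for every vertex, the bags containing it form a connected subtree. Here edge (3,0) lies in no bag, so the decomposition is invalid.

No — edge (3,0) lies in no bag.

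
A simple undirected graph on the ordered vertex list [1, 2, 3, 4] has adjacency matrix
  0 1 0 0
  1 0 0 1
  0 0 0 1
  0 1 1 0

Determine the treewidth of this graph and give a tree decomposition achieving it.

Each bag holds 2 vertices, so the decomposition has width 1, which upper-bounds the treewidth. Since G has at least one edge (e.g. 4–2), it is not an edgeless graph, so tw(G) ≥ 1. Combining the bounds, tw(G) = 1.

Treewidth 1.
Bags: B1 = {2, 4}  B2 = {3, 4}  B3 = {1, 2}
Tree: B1–B2, B1–B3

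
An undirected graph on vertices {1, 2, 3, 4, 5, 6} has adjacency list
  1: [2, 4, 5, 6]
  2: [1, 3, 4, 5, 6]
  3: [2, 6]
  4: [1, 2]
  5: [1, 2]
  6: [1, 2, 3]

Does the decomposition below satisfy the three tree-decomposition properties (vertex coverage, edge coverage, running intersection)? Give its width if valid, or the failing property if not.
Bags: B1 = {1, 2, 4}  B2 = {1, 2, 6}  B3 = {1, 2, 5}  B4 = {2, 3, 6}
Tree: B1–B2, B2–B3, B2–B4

Checking the three conditions: (i) the bags cover all of {1, 2, 3, 4, 5, 6}; (ii) for each edge, some bag contains both endpoints; (iii) the bags containing any fixed vertex form a subtree. All hold, so the decomposition is valid with width 3 − 1 = 2.

Yes; width 2.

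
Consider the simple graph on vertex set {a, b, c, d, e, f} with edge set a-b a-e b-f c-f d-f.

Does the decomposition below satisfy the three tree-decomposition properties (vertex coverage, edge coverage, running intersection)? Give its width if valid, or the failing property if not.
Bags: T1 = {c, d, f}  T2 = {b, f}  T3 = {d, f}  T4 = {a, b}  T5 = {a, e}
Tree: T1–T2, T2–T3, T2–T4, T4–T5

A tree decomposition must satisfy three properties: every vertex lies in some bag; for every edge, both endpoints lie together in some bag; and for every vertex, the bags containing it form a connected subtree. Here bags containing vertex d are not connected in the tree, so the decomposition is invalid.

No — bags containing vertex d are not connected in the tree.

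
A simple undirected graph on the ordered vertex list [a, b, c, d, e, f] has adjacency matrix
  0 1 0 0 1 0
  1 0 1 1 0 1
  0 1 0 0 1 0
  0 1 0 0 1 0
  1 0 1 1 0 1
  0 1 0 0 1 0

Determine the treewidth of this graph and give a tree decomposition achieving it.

The largest bag has 3 vertices, giving width 2; this decomposition certifies tw(G) ≤ 2. The edges b–c–e–a–b form a cycle, so G is not a tree and its treewidth is at least 2. The upper and lower bounds meet at 2, so that is the treewidth.

Treewidth 2.
One such decomposition:
Bags: B1 = {b, c, e}  B2 = {a, b, e}  B3 = {b, d, e}  B4 = {b, e, f}
Tree: B1–B2, B2–B3, B3–B4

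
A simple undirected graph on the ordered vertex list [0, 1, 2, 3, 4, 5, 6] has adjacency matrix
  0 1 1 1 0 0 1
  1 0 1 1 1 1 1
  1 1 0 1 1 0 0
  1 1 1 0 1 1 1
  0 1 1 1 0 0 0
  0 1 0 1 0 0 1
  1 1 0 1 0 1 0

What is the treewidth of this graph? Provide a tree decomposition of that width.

Treewidth 3.
One optimal decomposition is:
Bags: B1 = {0, 1, 2, 3}  B2 = {1, 2, 3, 4}  B3 = {0, 1, 3, 6}  B4 = {1, 3, 5, 6}
Tree: B1–B2, B1–B3, B3–B4

The largest bag has 4 vertices, giving width 3; this decomposition certifies tw(G) ≤ 3. Conversely, {0, 1, 2, 3} is a clique of size 4, and the vertices of any clique must share a bag in every tree decomposition; so some bag has ≥ 4 vertices and tw(G) ≥ 3. Therefore the treewidth is 3.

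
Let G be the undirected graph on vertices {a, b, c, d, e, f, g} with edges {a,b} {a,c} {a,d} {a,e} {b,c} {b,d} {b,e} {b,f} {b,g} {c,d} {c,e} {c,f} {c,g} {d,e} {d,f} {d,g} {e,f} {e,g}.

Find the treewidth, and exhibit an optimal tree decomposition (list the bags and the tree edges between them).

Treewidth 4.
One such decomposition:
Bags: B1 = {b, c, d, e, g}  B2 = {a, b, c, d, e}  B3 = {b, c, d, e, f}
Tree: B1–B2, B2–B3

The largest bag has 5 vertices, giving width 4; this decomposition certifies tw(G) ≤ 4. For the lower bound, the 5 vertices {b, c, d, e, g} are pairwise adjacent, and any tree decomposition puts a clique entirely inside one bag — forcing width ≥ 4. Hence tw(G) = 4 exactly.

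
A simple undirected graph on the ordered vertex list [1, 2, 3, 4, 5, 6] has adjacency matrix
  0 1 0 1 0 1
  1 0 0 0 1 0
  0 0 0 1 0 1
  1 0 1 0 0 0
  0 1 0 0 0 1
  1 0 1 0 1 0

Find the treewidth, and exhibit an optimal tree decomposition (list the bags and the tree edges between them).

Each bag holds 3 vertices, so the decomposition has width 2, which upper-bounds the treewidth. Since 3–4–1–6–3 is a cycle in G, G is not acyclic. Forests are exactly the graphs of treewidth ≤ 1, so tw(G) ≥ 2. Hence tw(G) = 2 exactly.

Treewidth 2.
One optimal decomposition is:
Bags: B1 = {3, 4, 6}  B2 = {1, 4, 6}  B3 = {1, 5, 6}  B4 = {1, 2, 5}
Tree: B1–B2, B2–B3, B3–B4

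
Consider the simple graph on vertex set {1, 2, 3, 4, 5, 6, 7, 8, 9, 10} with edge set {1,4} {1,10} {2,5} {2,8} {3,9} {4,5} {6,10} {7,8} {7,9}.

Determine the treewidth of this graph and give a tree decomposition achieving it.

Treewidth 1.
One optimal decomposition is:
Bags: B1 = {3, 9}  B2 = {7, 9}  B3 = {7, 8}  B4 = {2, 8}  B5 = {2, 5}  B6 = {4, 5}  B7 = {1, 4}  B8 = {1, 10}  B9 = {6, 10}
Tree: B1–B2, B2–B3, B3–B4, B4–B5, B5–B6, B6–B7, B7–B8, B8–B9

The largest bag has 2 vertices, giving width 1; this decomposition certifies tw(G) ≤ 1. Since G has at least one edge (e.g. 3–9), it is not an edgeless graph, so tw(G) ≥ 1. Therefore the treewidth is 1.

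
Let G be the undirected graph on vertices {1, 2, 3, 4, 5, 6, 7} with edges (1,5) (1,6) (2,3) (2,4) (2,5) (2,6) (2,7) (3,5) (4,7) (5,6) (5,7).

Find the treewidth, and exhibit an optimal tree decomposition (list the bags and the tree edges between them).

The largest bag has 3 vertices, giving width 2; this decomposition certifies tw(G) ≤ 2. Conversely, {1, 5, 6} is a clique of size 3, and the vertices of any clique must share a bag in every tree decomposition; so some bag has ≥ 3 vertices and tw(G) ≥ 2. The upper and lower bounds meet at 2, so that is the treewidth.

Treewidth 2.
Bags: B1 = {2, 5, 6}  B2 = {2, 5, 7}  B3 = {1, 5, 6}  B4 = {2, 4, 7}  B5 = {2, 3, 5}
Tree: B1–B2, B1–B3, B2–B4, B1–B5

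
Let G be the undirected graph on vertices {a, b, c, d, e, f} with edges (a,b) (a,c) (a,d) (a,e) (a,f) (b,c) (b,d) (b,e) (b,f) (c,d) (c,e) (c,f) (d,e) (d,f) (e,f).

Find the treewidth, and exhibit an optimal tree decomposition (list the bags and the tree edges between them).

Treewidth 5.
One such decomposition:
Bags: B1 = {a, b, c, d, e, f}
Tree: (single bag)

A single bag containing all 6 vertices is trivially a valid decomposition of width 5. For the lower bound, the 6 vertices {a, b, c, d, e, f} are pairwise adjacent, and any tree decomposition puts a clique entirely inside one bag — forcing width ≥ 5. Hence tw(G) = 5 exactly.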